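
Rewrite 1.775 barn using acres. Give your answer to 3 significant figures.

4.39e-32 acre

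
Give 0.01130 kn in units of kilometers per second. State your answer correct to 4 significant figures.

1 kn = 0.000514444 km/s.
Thus 0.01130 × 0.000514444 ≈ 5.813 × 10^-6 km/s.

5.813 × 10^-6 kilometers per second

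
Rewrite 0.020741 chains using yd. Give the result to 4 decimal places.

0.4563 yards

1 chain = 22.0000 yd.
0.020741 × 22.0000 ≈ 0.4563 yd.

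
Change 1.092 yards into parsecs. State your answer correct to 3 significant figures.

3.24 × 10^-17 pc

1 yard = 2.96337 × 10^-17 parsecs.
1.092 × 2.96337 × 10^-17 ≈ 3.24 × 10^-17 pc.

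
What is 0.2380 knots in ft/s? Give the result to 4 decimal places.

0.4017 ft/s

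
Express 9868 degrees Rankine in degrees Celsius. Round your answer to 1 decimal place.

°R = (°C + 273.15) × 9/5.
Applying the formula gives 5209.1 °C.

5209.1 degrees Celsius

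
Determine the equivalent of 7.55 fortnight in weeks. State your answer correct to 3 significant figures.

1 fortnight = 2.00000 wk.
So 7.55 × 2.00000 ≈ 15.1 wk.

15.1 weeks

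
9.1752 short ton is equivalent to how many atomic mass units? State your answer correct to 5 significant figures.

5.0126e+30 u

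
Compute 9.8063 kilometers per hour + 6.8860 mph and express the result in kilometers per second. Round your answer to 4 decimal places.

9.8063 km/h = 0.00272397 km/s and 6.8860 mph = 0.00307832 km/s.
0.00272397 + 0.00307832 ≈ 0.0058 km/s.

0.0058 km/s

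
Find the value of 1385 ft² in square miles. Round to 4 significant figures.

4.968 × 10^-5 square miles

1 square foot = 3.58701 × 10^-8 square miles.
1385 × 3.58701 × 10^-8 ≈ 4.968 × 10^-5 mi².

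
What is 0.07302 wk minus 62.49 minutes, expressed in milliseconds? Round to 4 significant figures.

0.07302 wk = 4.41625 × 10^7 ms and 62.49 min = 3.74940 × 10^6 ms.
4.41625 × 10^7 − 3.74940 × 10^6 ≈ 4.041 × 10^7 ms.

4.041 × 10^7 ms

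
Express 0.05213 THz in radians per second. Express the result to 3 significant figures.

1 THz = 6.28319e+12 rad/s.
Then 0.05213 × 6.28319e+12 ≈ 3.28e+11 rad/s.

3.28e+11 rad/s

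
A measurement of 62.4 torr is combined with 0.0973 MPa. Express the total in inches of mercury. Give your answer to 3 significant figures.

62.4 torr = 2.45669 inHg and 0.0973 MPa = 28.7327 inHg.
2.45669 + 28.7327 ≈ 31.2 inHg.

31.2 inches of mercury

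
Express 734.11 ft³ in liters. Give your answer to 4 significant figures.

20790 liters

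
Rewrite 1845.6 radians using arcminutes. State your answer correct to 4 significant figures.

1 radian = 3437.75 arcminutes.
Thus 1845.6 × 3437.75 ≈ 6.345 × 10^6 arcmin.

6.345 × 10^6 arcminutes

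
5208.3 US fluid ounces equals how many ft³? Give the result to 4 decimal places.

5.4394 ft³

1 US fl oz = 0.00104438 cubic feet.
5208.3 × 0.00104438 ≈ 5.4394 ft³.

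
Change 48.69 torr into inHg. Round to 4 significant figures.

1.917 inHg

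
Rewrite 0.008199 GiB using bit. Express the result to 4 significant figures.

1 GiB = 8.58993 × 10^9 bit.
Then 0.008199 × 8.58993 × 10^9 ≈ 7.043 × 10^7 bit.

7.043 × 10^7 bit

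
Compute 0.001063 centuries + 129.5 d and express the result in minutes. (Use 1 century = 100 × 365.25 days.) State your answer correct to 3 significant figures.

242000 minutes

0.001063 century = 55909.5 min and 129.5 d = 186480 min.
55909.5 + 186480 ≈ 242000 min.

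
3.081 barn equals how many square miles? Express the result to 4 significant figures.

1.190e-34 square miles

1 barn = 3.86102e-35 mi².
Then 3.081 × 3.86102e-35 ≈ 1.190e-34 mi².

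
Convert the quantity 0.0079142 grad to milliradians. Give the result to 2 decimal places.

0.12 mrad

1 grad = 15.7080 milliradians.
So 0.0079142 × 15.7080 ≈ 0.12 mrad.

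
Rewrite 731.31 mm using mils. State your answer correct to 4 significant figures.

1 millimeter = 39.3701 mil.
Thus 731.31 × 39.3701 ≈ 28790 mil.

28790 mils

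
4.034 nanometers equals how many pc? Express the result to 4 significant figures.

1.307e-25 parsecs

1 nm = 3.24078e-26 parsecs.
So 4.034 × 3.24078e-26 ≈ 1.307e-25 pc.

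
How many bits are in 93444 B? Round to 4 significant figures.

747600 bits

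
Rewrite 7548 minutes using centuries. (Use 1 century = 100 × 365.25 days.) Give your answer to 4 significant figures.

0.0001435 century

1 min = 1.90129e-8 centuries.
Then 7548 × 1.90129e-8 ≈ 0.0001435 century.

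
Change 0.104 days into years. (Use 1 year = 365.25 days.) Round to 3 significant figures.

0.000285 years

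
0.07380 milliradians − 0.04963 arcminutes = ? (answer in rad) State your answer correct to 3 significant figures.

5.94e-5 rad

0.07380 mrad = 7.38000e-5 rad and 0.04963 arcmin = 1.44368e-5 rad.
7.38000e-5 − 1.44368e-5 ≈ 5.94e-5 rad.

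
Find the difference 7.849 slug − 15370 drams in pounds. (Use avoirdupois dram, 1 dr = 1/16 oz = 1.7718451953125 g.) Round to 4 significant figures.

192.5 lb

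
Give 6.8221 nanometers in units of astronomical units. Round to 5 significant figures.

4.5603e-20 au

1 nanometer = 6.68459e-21 au.
Thus 6.8221 × 6.68459e-21 ≈ 4.5603e-20 au.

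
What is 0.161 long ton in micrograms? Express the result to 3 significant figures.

1 long ton = 1.01605 × 10^12 micrograms.
So 0.161 × 1.01605 × 10^12 ≈ 1.64 × 10^11 μg.

1.64 × 10^11 μg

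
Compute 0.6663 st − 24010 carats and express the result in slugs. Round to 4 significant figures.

-0.03911 slugs

0.6663 st = 0.289929 slug and 24010 ct = 0.329042 slug.
0.289929 − 0.329042 ≈ -0.03911 slug.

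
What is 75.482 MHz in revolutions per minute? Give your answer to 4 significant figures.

4.529e+9 revolutions per minute

1 megahertz = 6.00000e+7 rpm.
So 75.482 × 6.00000e+7 ≈ 4.529e+9 rpm.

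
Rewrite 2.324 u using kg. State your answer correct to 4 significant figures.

1 u = 1.66054 × 10^-27 kg.
Thus 2.324 × 1.66054 × 10^-27 ≈ 3.859 × 10^-27 kg.

3.859 × 10^-27 kilograms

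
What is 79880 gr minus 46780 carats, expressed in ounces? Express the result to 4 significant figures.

-147.4 oz

79880 gr = 182.583 oz and 46780 ct = 330.023 oz.
182.583 − 330.023 ≈ -147.4 oz.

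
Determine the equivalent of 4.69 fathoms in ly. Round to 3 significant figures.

9.07 × 10^-16 light-years

1 fathom = 1.93304 × 10^-16 ly.
Thus 4.69 × 1.93304 × 10^-16 ≈ 9.07 × 10^-16 ly.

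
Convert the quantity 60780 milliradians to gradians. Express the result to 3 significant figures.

1 milliradian = 0.0636620 gradians.
So 60780 × 0.0636620 ≈ 3870 grad.

3870 grad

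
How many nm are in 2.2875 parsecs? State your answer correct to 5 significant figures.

7.0585 × 10^25 nanometers

1 pc = 3.08568 × 10^25 nanometers.
Thus 2.2875 × 3.08568 × 10^25 ≈ 7.0585 × 10^25 nm.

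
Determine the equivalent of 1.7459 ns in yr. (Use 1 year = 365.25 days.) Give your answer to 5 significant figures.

5.5324 × 10^-17 yr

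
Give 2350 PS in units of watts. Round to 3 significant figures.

1 metric horsepower = 735.499 W.
Then 2350 × 735.499 ≈ 1.73e+6 W.

1.73e+6 watts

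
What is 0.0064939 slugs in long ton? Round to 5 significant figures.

9.3275 × 10^-5 long tons

1 slug = 0.01436341 long ton.
Thus 0.0064939 × 0.01436341 ≈ 9.3275 × 10^-5 long ton.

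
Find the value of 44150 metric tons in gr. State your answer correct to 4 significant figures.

1 metric ton = 1.54324 × 10^7 gr.
Thus 44150 × 1.54324 × 10^7 ≈ 6.813 × 10^11 gr.

6.813 × 10^11 grains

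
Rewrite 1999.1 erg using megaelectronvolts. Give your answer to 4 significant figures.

1.248 × 10^9 MeV

1 erg = 624151 MeV.
Thus 1999.1 × 624151 ≈ 1.248 × 10^9 MeV.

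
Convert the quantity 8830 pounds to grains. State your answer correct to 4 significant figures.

6.181e+7 gr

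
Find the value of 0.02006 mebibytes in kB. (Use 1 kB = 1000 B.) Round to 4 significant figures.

21.03 kilobytes

1 mebibyte = 1048.58 kB.
So 0.02006 × 1048.58 ≈ 21.03 kB.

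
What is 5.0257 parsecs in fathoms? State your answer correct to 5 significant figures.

8.4797 × 10^16 fathoms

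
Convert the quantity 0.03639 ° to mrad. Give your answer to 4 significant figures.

0.6351 milliradians

1 ° = 17.4533 mrad.
0.03639 × 17.4533 ≈ 0.6351 mrad.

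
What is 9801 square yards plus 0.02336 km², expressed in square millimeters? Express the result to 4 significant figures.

9801 yd² = 8.19488 × 10^9 mm² and 0.02336 km² = 2.33600 × 10^10 mm².
8.19488 × 10^9 + 2.33600 × 10^10 ≈ 3.155 × 10^10 mm².

3.155 × 10^10 square millimeters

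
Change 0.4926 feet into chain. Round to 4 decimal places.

0.0075 chain

1 foot = 0.0151515 chains.
Then 0.4926 × 0.0151515 ≈ 0.0075 chain.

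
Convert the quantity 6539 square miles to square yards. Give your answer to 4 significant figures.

2.026 × 10^10 yd²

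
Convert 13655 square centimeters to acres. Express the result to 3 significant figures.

1 cm² = 2.47105e-8 acres.
Then 13655 × 2.47105e-8 ≈ 0.000337 acre.

0.000337 acre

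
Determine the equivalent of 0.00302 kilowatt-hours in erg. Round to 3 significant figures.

1.09e+11 ergs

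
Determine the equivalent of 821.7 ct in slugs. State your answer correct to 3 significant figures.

1 carat = 1.37044 × 10^-5 slugs.
821.7 × 1.37044 × 10^-5 ≈ 0.0113 slug.

0.0113 slug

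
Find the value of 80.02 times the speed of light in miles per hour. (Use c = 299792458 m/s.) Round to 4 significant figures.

5.366 × 10^10 mph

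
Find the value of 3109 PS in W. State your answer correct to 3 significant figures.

2.29 × 10^6 watts

1 metric horsepower = 735.499 W.
Then 3109 × 735.499 ≈ 2.29 × 10^6 W.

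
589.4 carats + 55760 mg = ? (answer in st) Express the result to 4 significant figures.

0.02734 st

589.4 ct = 0.0185629 st and 55760 mg = 0.00878070 st.
0.0185629 + 0.00878070 ≈ 0.02734 st.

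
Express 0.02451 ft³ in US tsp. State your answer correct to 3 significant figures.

141 US teaspoons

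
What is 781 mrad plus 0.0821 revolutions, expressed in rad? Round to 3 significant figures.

1.30 rad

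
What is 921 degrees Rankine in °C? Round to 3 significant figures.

239 °C

°R = (°C + 273.15) × 9/5.
Applying the formula gives 239 °C.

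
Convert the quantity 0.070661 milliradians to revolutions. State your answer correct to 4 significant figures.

1.125 × 10^-5 rev

1 milliradian = 0.000159155 rev.
0.070661 × 0.000159155 ≈ 1.125 × 10^-5 rev.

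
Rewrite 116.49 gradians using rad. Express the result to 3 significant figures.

1 grad = 0.0157080 rad.
Then 116.49 × 0.0157080 ≈ 1.83 rad.

1.83 rad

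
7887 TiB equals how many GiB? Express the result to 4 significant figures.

8.076 × 10^6 gibibytes

1 tebibyte = 1024.00 GiB.
Then 7887 × 1024.00 ≈ 8.076 × 10^6 GiB.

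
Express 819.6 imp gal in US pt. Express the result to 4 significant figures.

1 imp gal = 9.60760 US pt.
So 819.6 × 9.60760 ≈ 7874 US pt.

7874 US pt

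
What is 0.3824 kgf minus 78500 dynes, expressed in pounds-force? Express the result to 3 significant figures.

0.3824 kgf = 0.843048 lbf and 78500 dyn = 0.176475 lbf.
0.843048 − 0.176475 ≈ 0.667 lbf.

0.667 pounds-force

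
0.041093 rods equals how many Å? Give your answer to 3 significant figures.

2.07 × 10^9 angstroms

1 rod = 5.02920 × 10^10 Å.
Thus 0.041093 × 5.02920 × 10^10 ≈ 2.07 × 10^9 Å.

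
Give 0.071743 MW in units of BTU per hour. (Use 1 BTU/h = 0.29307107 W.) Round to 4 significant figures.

1 MW = 3.41214e+6 BTU/h.
Then 0.071743 × 3.41214e+6 ≈ 244800 BTU/h.

244800 BTU/h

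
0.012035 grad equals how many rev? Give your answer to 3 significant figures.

1 gradian = 0.00250000 rev.
0.012035 × 0.00250000 ≈ 3.01e-5 rev.

3.01e-5 rev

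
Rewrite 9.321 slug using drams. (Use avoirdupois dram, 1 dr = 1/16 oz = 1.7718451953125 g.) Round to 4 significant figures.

76770 dr

1 slug = 8236.56 dr.
Thus 9.321 × 8236.56 ≈ 76770 dr.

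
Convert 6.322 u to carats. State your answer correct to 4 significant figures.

5.249 × 10^-23 carats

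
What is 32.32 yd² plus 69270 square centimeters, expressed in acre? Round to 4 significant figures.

32.32 yd² = 0.00667769 acre and 69270 cm² = 0.00171170 acre.
0.00667769 + 0.00171170 ≈ 0.008389 acre.

0.008389 acre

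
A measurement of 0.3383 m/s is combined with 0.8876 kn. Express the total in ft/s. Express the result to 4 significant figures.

0.3383 m/s = 1.10991 ft/s and 0.8876 kn = 1.49810 ft/s.
1.10991 + 1.49810 ≈ 2.608 ft/s.

2.608 ft/s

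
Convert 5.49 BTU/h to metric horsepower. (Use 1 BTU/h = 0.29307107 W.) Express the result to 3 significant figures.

0.00219 PS

1 BTU/h = 0.000398466 PS.
5.49 × 0.000398466 ≈ 0.00219 PS.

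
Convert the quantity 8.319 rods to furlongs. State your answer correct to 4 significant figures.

1 rod = 0.0250000 furlongs.
So 8.319 × 0.0250000 ≈ 0.2080 furlong.

0.2080 furlongs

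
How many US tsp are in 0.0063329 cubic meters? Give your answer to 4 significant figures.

1 m³ = 202884 US teaspoons.
Then 0.0063329 × 202884 ≈ 1285 US tsp.

1285 US tsp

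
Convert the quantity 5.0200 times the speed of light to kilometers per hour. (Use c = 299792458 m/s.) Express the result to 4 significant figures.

5.418 × 10^9 km/h

1 speed of light = 1.07925 × 10^9 km/h.
Then 5.0200 × 1.07925 × 10^9 ≈ 5.418 × 10^9 km/h.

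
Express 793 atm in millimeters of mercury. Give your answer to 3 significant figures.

603000 millimeters of mercury

1 atm = 760.000 mmHg.
Then 793 × 760.000 ≈ 603000 mmHg.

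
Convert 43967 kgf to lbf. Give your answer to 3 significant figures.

96900 pounds-force

1 kgf = 2.20462 lbf.
Thus 43967 × 2.20462 ≈ 96900 lbf.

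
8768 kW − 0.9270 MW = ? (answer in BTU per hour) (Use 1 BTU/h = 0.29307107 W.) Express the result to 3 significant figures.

2.68 × 10^7 BTU per hour

8768 kW = 2.99177 × 10^7 BTU/h and 0.9270 MW = 3.16306 × 10^6 BTU/h.
2.99177 × 10^7 − 3.16306 × 10^6 ≈ 2.68 × 10^7 BTU/h.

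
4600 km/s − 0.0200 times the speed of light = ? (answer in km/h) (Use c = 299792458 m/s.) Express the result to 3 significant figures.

-5.03e+6 km/h

4600 km/s = 1.65600e+7 km/h and 0.0200 c = 2.15851e+7 km/h.
1.65600e+7 − 2.15851e+7 ≈ -5.03e+6 km/h.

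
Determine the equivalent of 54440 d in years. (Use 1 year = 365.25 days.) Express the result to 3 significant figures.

1 d = 0.00273785 yr.
Then 54440 × 0.00273785 ≈ 149 yr.

149 yr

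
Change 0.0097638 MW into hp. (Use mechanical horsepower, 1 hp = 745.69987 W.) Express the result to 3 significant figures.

1 megawatt = 1341.02 horsepower.
So 0.0097638 × 1341.02 ≈ 13.1 hp.

13.1 hp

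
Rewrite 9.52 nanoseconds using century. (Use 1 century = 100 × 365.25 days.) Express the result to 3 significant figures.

1 ns = 3.16881e-19 century.
Thus 9.52 × 3.16881e-19 ≈ 3.02e-18 century.

3.02e-18 century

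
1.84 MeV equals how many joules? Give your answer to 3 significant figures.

1 megaelectronvolt = 1.60218 × 10^-13 J.
So 1.84 × 1.60218 × 10^-13 ≈ 2.95 × 10^-13 J.

2.95 × 10^-13 joules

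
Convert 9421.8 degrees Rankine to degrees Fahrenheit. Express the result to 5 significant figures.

8962.1 degrees Fahrenheit

°R = °F + 459.67.
Applying the formula gives 8962.1 °F.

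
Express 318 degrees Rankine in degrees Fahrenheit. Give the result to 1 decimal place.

-141.7 °F

°R = °F + 459.67.
Applying the formula gives -141.7 °F.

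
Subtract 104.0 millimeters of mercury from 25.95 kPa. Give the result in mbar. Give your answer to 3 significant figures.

121 mbar

25.95 kPa = 259.500 mbar and 104.0 mmHg = 138.655 mbar.
259.500 − 138.655 ≈ 121 mbar.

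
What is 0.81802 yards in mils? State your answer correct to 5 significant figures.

29449 mils

1 yd = 36000.0 mil.
Then 0.81802 × 36000.0 ≈ 29449 mil.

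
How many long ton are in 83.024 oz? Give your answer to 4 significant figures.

0.002317 long ton

1 ounce = 2.79018 × 10^-5 long ton.
83.024 × 2.79018 × 10^-5 ≈ 0.002317 long ton.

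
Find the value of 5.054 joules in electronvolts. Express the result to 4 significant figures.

1 joule = 6.24151 × 10^18 electronvolts.
Thus 5.054 × 6.24151 × 10^18 ≈ 3.154 × 10^19 eV.

3.154 × 10^19 electronvolts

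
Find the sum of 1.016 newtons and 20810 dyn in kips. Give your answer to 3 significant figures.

1.016 N = 0.000228406 kip and 20810 dyn = 4.67827 × 10^-5 kip.
0.000228406 + 4.67827 × 10^-5 ≈ 0.000275 kip.

0.000275 kip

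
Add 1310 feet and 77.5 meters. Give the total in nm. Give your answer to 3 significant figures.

4.77 × 10^11 nm

1310 ft = 3.99288 × 10^11 nm and 77.5 m = 7.75000 × 10^10 nm.
3.99288 × 10^11 + 7.75000 × 10^10 ≈ 4.77 × 10^11 nm.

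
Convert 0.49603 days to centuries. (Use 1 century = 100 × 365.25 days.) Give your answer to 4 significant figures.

1 d = 2.73785e-5 century.
0.49603 × 2.73785e-5 ≈ 1.358e-5 century.

1.358e-5 centuries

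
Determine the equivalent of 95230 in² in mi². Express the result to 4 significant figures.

2.372e-5 mi²

1 in² = 2.49098e-10 square miles.
Thus 95230 × 2.49098e-10 ≈ 2.372e-5 mi².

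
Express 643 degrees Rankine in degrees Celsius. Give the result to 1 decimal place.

°R = (°C + 273.15) × 9/5.
Applying the formula gives 84.1 °C.

84.1 °C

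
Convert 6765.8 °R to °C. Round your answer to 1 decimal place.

3485.6 °C

°R = (°C + 273.15) × 9/5.
Applying the formula gives 3485.6 °C.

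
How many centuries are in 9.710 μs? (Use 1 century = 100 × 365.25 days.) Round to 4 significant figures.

3.077 × 10^-15 century

1 microsecond = 3.16881 × 10^-16 centuries.
So 9.710 × 3.16881 × 10^-16 ≈ 3.077 × 10^-15 century.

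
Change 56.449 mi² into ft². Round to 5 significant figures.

1 square mile = 2.78784e+7 ft².
Then 56.449 × 2.78784e+7 ≈ 1.5737e+9 ft².

1.5737e+9 square feet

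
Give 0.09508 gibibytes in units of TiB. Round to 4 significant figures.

9.285e-5 tebibytes

1 GiB = 0.0009765625 TiB.
So 0.09508 × 0.0009765625 ≈ 9.285e-5 TiB.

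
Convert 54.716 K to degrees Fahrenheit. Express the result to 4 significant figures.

-361.2 °F

K = (°F + 459.67) × 5/9.
Applying the formula gives -361.2 °F.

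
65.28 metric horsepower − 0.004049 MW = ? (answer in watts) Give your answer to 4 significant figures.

43960 W

65.28 PS = 48013.4 W and 0.004049 MW = 4049.00 W.
48013.4 − 4049.00 ≈ 43960 W.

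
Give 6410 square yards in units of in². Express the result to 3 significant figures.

1 square yard = 1296.00 in².
Then 6410 × 1296.00 ≈ 8.31 × 10^6 in².

8.31 × 10^6 in²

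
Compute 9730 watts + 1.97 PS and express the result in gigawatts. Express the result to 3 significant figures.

1.12 × 10^-5 GW

9730 W = 9.73000 × 10^-6 GW and 1.97 PS = 1.44893 × 10^-6 GW.
9.73000 × 10^-6 + 1.44893 × 10^-6 ≈ 1.12 × 10^-5 GW.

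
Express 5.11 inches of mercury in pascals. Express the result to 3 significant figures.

1 inch of mercury = 3386.39 pascals.
5.11 × 3386.39 ≈ 17300 Pa.

17300 pascals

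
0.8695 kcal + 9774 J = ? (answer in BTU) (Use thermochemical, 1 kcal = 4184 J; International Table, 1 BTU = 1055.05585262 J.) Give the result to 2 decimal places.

0.8695 kcal = 3.44815 BTU and 9774 J = 9.26396 BTU.
3.44815 + 9.26396 ≈ 12.71 BTU.

12.71 British thermal units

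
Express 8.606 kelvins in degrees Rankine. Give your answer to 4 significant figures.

°R = K × 9/5.
Applying the formula gives 15.49 °R.

15.49 °R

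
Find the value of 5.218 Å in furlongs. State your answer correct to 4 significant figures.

2.594 × 10^-12 furlong

1 Å = 4.97097 × 10^-13 furlongs.
So 5.218 × 4.97097 × 10^-13 ≈ 2.594 × 10^-12 furlong.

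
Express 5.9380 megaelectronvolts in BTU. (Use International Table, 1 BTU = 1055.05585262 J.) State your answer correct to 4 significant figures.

1 MeV = 1.51857 × 10^-16 British thermal units.
5.9380 × 1.51857 × 10^-16 ≈ 9.017 × 10^-16 BTU.

9.017 × 10^-16 BTU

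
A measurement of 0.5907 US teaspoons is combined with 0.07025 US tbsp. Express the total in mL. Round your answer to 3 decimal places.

0.5907 US tsp = 2.91151 mL and 0.07025 US tbsp = 1.03877 mL.
2.91151 + 1.03877 ≈ 3.950 mL.

3.950 mL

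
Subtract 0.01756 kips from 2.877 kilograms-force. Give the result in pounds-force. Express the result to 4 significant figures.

-11.22 lbf

2.877 kgf = 6.34270 lbf and 0.01756 kip = 17.5600 lbf.
6.34270 − 17.5600 ≈ -11.22 lbf.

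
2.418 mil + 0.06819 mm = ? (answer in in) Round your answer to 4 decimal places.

0.0051 inches

2.418 mil = 0.00241800 in and 0.06819 mm = 0.00268465 in.
0.00241800 + 0.00268465 ≈ 0.0051 in.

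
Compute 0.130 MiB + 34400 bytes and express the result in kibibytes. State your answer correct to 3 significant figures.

167 kibibytes

0.130 MiB = 133.1200 KiB and 34400 B = 33.59375 KiB.
133.1200 + 33.59375 ≈ 167 KiB.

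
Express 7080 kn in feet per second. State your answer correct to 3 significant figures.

1 knot = 1.68781 feet per second.
Thus 7080 × 1.68781 ≈ 11900 ft/s.

11900 ft/s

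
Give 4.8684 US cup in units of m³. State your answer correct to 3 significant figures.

0.00115 cubic meters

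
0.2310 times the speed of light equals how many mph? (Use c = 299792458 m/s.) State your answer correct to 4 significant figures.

1.549e+8 mph

1 speed of light = 6.70617e+8 miles per hour.
So 0.2310 × 6.70617e+8 ≈ 1.549e+8 mph.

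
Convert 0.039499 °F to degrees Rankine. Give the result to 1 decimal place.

°R = °F + 459.67.
Applying the formula gives 459.7 °R.

459.7 °R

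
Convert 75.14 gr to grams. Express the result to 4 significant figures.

4.869 grams

1 grain = 0.0647989 g.
75.14 × 0.0647989 ≈ 4.869 g.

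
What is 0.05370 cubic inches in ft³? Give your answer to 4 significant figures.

1 in³ = 0.000578704 ft³.
0.05370 × 0.000578704 ≈ 3.108 × 10^-5 ft³.

3.108 × 10^-5 ft³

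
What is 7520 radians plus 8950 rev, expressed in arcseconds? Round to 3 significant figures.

1.32 × 10^10 arcsec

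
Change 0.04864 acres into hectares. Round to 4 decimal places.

0.0197 hectares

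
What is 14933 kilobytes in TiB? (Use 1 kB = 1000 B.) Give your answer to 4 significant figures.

1.358e-5 TiB

1 kilobyte = 9.09495e-10 TiB.
So 14933 × 9.09495e-10 ≈ 1.358e-5 TiB.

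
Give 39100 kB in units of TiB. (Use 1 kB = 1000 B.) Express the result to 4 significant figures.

3.556 × 10^-5 TiB

1 kilobyte = 9.09495 × 10^-10 tebibytes.
Then 39100 × 9.09495 × 10^-10 ≈ 3.556 × 10^-5 TiB.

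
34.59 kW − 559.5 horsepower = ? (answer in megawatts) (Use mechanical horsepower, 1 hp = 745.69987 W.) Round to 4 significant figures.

34.59 kW = 0.0345900 MW and 559.5 hp = 0.417219 MW.
0.0345900 − 0.417219 ≈ -0.3826 MW.

-0.3826 MW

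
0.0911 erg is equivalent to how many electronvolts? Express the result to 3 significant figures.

5.69 × 10^10 eV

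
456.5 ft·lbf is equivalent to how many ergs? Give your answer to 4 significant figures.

6.189 × 10^9 erg

1 foot-pound = 1.35582 × 10^7 ergs.
456.5 × 1.35582 × 10^7 ≈ 6.189 × 10^9 erg.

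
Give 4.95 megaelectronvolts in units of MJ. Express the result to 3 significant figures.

1 MeV = 1.60218e-19 megajoules.
4.95 × 1.60218e-19 ≈ 7.93e-19 MJ.

7.93e-19 MJ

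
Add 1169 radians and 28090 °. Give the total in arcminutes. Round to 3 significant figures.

5.70e+6 arcmin

1169 rad = 4.01873e+6 arcmin and 28090 ° = 1.68540e+6 arcmin.
4.01873e+6 + 1.68540e+6 ≈ 5.70e+6 arcmin.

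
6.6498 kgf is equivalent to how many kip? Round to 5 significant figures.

1 kgf = 0.00220462 kip.
Thus 6.6498 × 0.00220462 ≈ 0.014660 kip.

0.014660 kip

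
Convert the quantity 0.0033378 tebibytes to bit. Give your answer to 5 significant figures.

2.9360e+10 bits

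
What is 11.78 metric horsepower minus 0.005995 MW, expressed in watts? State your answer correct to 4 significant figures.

2669 W

11.78 PS = 8664.18 W and 0.005995 MW = 5995.00 W.
8664.18 − 5995.00 ≈ 2669 W.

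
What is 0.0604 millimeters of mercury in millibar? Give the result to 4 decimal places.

0.0805 mbar

1 millimeter of mercury = 1.33322 mbar.
Then 0.0604 × 1.33322 ≈ 0.0805 mbar.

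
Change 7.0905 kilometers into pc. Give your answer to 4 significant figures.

1 kilometer = 3.24078e-14 parsecs.
Then 7.0905 × 3.24078e-14 ≈ 2.298e-13 pc.

2.298e-13 pc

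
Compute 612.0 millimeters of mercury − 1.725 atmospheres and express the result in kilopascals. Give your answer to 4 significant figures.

-93.19 kPa

612.0 mmHg = 81.5933 kPa and 1.725 atm = 174.786 kPa.
81.5933 − 174.786 ≈ -93.19 kPa.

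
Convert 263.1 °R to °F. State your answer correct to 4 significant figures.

-196.6 degrees Fahrenheit

°R = °F + 459.67.
Applying the formula gives -196.6 °F.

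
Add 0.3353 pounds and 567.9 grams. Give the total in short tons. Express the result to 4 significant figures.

0.0007937 short tons

0.3353 lb = 0.000167650 short ton and 567.9 g = 0.000626003 short ton.
0.000167650 + 0.000626003 ≈ 0.0007937 short ton.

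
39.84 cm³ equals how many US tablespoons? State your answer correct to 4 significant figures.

1 cm³ = 0.0676280 US tablespoons.
39.84 × 0.0676280 ≈ 2.694 US tbsp.

2.694 US tbsp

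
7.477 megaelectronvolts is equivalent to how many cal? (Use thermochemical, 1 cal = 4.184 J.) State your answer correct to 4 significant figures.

1 MeV = 3.82929e-14 calories.
Then 7.477 × 3.82929e-14 ≈ 2.863e-13 cal.

2.863e-13 cal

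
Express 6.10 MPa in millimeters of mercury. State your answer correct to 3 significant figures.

45800 mmHg

1 megapascal = 7500.62 millimeters of mercury.
Thus 6.10 × 7500.62 ≈ 45800 mmHg.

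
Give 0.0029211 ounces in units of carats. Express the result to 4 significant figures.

0.4141 carats

1 ounce = 141.748 ct.
0.0029211 × 141.748 ≈ 0.4141 ct.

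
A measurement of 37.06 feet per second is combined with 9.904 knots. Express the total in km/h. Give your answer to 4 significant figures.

59.01 kilometers per hour

37.06 ft/s = 40.6652 km/h and 9.904 kn = 18.3422 km/h.
40.6652 + 18.3422 ≈ 59.01 km/h.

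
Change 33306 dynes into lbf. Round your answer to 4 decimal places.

1 dyn = 2.24809e-6 pounds-force.
So 33306 × 2.24809e-6 ≈ 0.0749 lbf.

0.0749 lbf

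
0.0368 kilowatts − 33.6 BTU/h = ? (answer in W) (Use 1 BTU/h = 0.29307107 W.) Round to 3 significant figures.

27.0 watts

0.0368 kW = 36.8000 W and 33.6 BTU/h = 9.84719 W.
36.8000 − 9.84719 ≈ 27.0 W.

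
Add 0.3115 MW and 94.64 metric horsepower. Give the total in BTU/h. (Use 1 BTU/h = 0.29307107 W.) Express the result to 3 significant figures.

0.3115 MW = 1.06288 × 10^6 BTU/h and 94.64 PS = 237511 BTU/h.
1.06288 × 10^6 + 237511 ≈ 1.30 × 10^6 BTU/h.

1.30 × 10^6 BTU/h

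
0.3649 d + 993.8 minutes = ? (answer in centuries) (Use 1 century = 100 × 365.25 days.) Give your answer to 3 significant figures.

2.89 × 10^-5 century

0.3649 d = 9.99042 × 10^-6 century and 993.8 min = 1.88950 × 10^-5 century.
9.99042 × 10^-6 + 1.88950 × 10^-5 ≈ 2.89 × 10^-5 century.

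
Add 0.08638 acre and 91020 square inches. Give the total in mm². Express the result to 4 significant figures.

4.083e+8 square millimeters

0.08638 acre = 3.49567e+8 mm² and 91020 in² = 5.87225e+7 mm².
3.49567e+8 + 5.87225e+7 ≈ 4.083e+8 mm².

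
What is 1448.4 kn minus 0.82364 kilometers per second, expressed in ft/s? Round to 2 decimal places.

1448.4 kn = 2444.62 ft/s and 0.82364 km/s = 2702.23 ft/s.
2444.62 − 2702.23 ≈ -257.61 ft/s.

-257.61 ft/s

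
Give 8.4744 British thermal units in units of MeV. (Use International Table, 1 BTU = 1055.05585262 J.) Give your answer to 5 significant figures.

5.5805 × 10^16 megaelectronvolts

1 British thermal unit = 6.58514 × 10^15 megaelectronvolts.
8.4744 × 6.58514 × 10^15 ≈ 5.5805 × 10^16 MeV.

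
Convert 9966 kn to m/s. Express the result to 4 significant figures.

1 kn = 0.514444 m/s.
Thus 9966 × 0.514444 ≈ 5127 m/s.

5127 meters per second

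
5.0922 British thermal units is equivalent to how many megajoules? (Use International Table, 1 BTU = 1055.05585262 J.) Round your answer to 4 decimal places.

0.0054 MJ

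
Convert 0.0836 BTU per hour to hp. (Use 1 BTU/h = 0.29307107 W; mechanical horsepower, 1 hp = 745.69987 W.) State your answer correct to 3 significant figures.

1 BTU/h = 0.000393015 hp.
0.0836 × 0.000393015 ≈ 3.29 × 10^-5 hp.

3.29 × 10^-5 horsepower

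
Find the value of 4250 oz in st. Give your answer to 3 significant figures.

19.0 stone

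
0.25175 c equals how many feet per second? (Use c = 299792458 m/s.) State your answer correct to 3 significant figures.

1 speed of light = 9.83571 × 10^8 feet per second.
So 0.25175 × 9.83571 × 10^8 ≈ 2.48 × 10^8 ft/s.

2.48 × 10^8 feet per second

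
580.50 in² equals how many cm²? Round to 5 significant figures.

1 square inch = 6.45160 square centimeters.
Thus 580.50 × 6.45160 ≈ 3745.2 cm².

3745.2 cm²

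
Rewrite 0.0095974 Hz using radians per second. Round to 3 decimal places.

1 hertz = 6.28319 radians per second.
Thus 0.0095974 × 6.28319 ≈ 0.060 rad/s.

0.060 rad/s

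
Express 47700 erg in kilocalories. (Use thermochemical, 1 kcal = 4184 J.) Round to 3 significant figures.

1.14 × 10^-6 kcal

1 erg = 2.39006 × 10^-11 kcal.
Then 47700 × 2.39006 × 10^-11 ≈ 1.14 × 10^-6 kcal.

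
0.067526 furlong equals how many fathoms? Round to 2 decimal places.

7.43 fathom

1 furlong = 110.000 fathoms.
So 0.067526 × 110.000 ≈ 7.43 fathom.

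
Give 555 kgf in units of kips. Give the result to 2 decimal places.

1.22 kips

1 kgf = 0.00220462 kip.
Then 555 × 0.00220462 ≈ 1.22 kip.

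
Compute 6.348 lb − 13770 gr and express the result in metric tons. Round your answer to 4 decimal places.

6.348 lb = 0.00287940 t and 13770 gr = 0.000892281 t.
0.00287940 − 0.000892281 ≈ 0.0020 t.

0.0020 t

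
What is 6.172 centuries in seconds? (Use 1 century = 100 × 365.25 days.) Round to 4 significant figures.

1.948 × 10^10 s

1 century = 3.15576 × 10^9 s.
6.172 × 3.15576 × 10^9 ≈ 1.948 × 10^10 s.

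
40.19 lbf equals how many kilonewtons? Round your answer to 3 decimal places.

0.179 kN

1 lbf = 0.00444822 kilonewtons.
So 40.19 × 0.00444822 ≈ 0.179 kN.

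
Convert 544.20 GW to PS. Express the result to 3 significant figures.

7.40 × 10^8 metric horsepower

1 GW = 1.35962 × 10^6 metric horsepower.
Then 544.20 × 1.35962 × 10^6 ≈ 7.40 × 10^8 PS.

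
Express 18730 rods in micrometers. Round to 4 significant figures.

1 rod = 5.02920e+6 μm.
Then 18730 × 5.02920e+6 ≈ 9.420e+10 μm.

9.420e+10 μm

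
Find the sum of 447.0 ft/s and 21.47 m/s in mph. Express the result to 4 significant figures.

447.0 ft/s = 304.773 mph and 21.47 m/s = 48.0270 mph.
304.773 + 48.0270 ≈ 352.8 mph.

352.8 miles per hour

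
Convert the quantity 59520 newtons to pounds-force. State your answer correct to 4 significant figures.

1 N = 0.224809 pounds-force.
59520 × 0.224809 ≈ 13380 lbf.

13380 pounds-force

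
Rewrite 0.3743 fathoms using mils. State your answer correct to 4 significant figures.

26950 mils

1 fathom = 72000.0 mils.
Then 0.3743 × 72000.0 ≈ 26950 mil.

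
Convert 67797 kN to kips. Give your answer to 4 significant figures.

15240 kips

1 kN = 0.224809 kip.
Thus 67797 × 0.224809 ≈ 15240 kip.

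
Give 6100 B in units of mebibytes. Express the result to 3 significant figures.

0.00582 MiB

1 byte = 9.53674e-7 MiB.
Thus 6100 × 9.53674e-7 ≈ 0.00582 MiB.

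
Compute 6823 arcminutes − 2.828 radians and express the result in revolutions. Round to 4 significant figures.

-0.1342 revolutions

6823 arcmin = 0.315880 rev and 2.828 rad = 0.450090 rev.
0.315880 − 0.450090 ≈ -0.1342 rev.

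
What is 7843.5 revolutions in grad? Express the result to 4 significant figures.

3.137e+6 gradians

1 revolution = 400.000 grad.
So 7843.5 × 400.000 ≈ 3.137e+6 grad.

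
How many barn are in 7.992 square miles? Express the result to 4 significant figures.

2.070e+35 barns

1 square mile = 2.58999e+34 barn.
Thus 7.992 × 2.58999e+34 ≈ 2.070e+35 barn.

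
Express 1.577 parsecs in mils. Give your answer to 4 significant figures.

1.916 × 10^21 mil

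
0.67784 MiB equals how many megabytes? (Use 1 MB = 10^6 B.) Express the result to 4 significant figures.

1 MiB = 1.04858 MB.
Thus 0.67784 × 1.04858 ≈ 0.7108 MB.

0.7108 megabytes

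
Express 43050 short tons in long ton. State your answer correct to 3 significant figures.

38400 long ton

1 short ton = 0.892857 long ton.
So 43050 × 0.892857 ≈ 38400 long ton.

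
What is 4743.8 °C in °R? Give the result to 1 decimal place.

9030.5 degrees Rankine

°R = (°C + 273.15) × 9/5.
Applying the formula gives 9030.5 °R.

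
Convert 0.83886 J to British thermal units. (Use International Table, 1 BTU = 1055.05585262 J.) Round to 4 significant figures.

0.0007951 British thermal units

1 J = 0.000947817 BTU.
So 0.83886 × 0.000947817 ≈ 0.0007951 BTU.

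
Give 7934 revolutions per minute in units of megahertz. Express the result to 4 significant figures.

0.0001322 MHz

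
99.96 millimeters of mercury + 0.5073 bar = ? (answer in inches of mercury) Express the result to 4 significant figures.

18.92 inHg

99.96 mmHg = 3.93543 inHg and 0.5073 bar = 14.9806 inHg.
3.93543 + 14.9806 ≈ 18.92 inHg.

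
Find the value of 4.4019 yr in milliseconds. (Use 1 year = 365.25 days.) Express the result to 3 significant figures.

1 yr = 3.15576 × 10^10 ms.
4.4019 × 3.15576 × 10^10 ≈ 1.39 × 10^11 ms.

1.39 × 10^11 milliseconds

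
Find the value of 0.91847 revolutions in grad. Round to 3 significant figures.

367 grad

1 rev = 400.000 gradians.
Thus 0.91847 × 400.000 ≈ 367 grad.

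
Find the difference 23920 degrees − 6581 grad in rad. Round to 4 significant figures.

23920 ° = 417.483 rad and 6581 grad = 103.374 rad.
417.483 − 103.374 ≈ 314.1 rad.

314.1 rad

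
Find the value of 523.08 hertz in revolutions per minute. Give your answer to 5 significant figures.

31385 revolutions per minute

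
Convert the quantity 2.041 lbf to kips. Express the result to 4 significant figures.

0.002041 kips

1 pound-force = 0.00100000 kip.
2.041 × 0.00100000 ≈ 0.002041 kip.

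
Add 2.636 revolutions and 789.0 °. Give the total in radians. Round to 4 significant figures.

30.33 radians

2.636 rev = 16.5625 rad and 789.0 ° = 13.7706 rad.
16.5625 + 13.7706 ≈ 30.33 rad.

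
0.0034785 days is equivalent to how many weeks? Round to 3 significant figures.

0.000497 wk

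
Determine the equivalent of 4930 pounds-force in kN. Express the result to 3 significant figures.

21.9 kN

1 lbf = 0.00444822 kN.
So 4930 × 0.00444822 ≈ 21.9 kN.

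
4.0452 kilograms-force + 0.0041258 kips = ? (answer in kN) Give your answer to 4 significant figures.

4.0452 kgf = 0.0396699 kN and 0.0041258 kip = 0.0183525 kN.
0.0396699 + 0.0183525 ≈ 0.05802 kN.

0.05802 kilonewtons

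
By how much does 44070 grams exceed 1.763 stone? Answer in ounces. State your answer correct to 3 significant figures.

44070 g = 1554.52 oz and 1.763 st = 394.912 oz.
1554.52 − 394.912 ≈ 1160 oz.

1160 oz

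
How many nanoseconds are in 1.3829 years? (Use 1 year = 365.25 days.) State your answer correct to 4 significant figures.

4.364 × 10^16 ns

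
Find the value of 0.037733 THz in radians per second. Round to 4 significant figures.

2.371e+11 radians per second

1 THz = 6.28319e+12 radians per second.
Then 0.037733 × 6.28319e+12 ≈ 2.371e+11 rad/s.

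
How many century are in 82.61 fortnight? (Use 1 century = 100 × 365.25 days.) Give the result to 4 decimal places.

1 fortnight = 0.000383299 century.
Thus 82.61 × 0.000383299 ≈ 0.0317 century.

0.0317 centuries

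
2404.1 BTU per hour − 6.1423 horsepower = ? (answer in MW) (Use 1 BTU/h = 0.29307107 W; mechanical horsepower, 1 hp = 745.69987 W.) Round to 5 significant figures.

-0.0038757 MW

2404.1 BTU/h = 0.000704572 MW and 6.1423 hp = 0.00458031 MW.
0.000704572 − 0.00458031 ≈ -0.0038757 MW.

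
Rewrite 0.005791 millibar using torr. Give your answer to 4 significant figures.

0.004344 torr

1 millibar = 0.750062 torr.
Then 0.005791 × 0.750062 ≈ 0.004344 torr.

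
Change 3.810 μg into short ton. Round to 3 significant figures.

4.20e-12 short tons

1 microgram = 1.10231e-12 short ton.
So 3.810 × 1.10231e-12 ≈ 4.20e-12 short ton.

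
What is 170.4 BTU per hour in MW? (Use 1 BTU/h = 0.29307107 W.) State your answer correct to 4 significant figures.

4.994 × 10^-5 megawatts

1 BTU per hour = 2.93071 × 10^-7 MW.
Then 170.4 × 2.93071 × 10^-7 ≈ 4.994 × 10^-5 MW.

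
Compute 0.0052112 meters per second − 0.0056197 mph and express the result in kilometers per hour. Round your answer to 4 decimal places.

0.0097 kilometers per hour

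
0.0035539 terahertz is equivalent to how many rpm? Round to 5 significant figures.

2.1323e+11 revolutions per minute

1 terahertz = 6.00000e+13 rpm.
0.0035539 × 6.00000e+13 ≈ 2.1323e+11 rpm.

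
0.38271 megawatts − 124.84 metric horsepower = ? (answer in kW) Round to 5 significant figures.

0.38271 MW = 382.710 kW and 124.84 PS = 91.8197 kW.
382.710 − 91.8197 ≈ 290.89 kW.

290.89 kW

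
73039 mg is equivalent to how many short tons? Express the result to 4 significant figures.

1 mg = 1.10231e-9 short tons.
Then 73039 × 1.10231e-9 ≈ 8.051e-5 short ton.

8.051e-5 short ton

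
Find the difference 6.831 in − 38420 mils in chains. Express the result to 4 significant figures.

-0.03989 chains

6.831 in = 0.00862500 chain and 38420 mil = 0.0485101 chain.
0.00862500 − 0.0485101 ≈ -0.03989 chain.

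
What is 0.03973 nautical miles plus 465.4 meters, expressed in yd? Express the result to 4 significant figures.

0.03973 nmi = 80.4680 yd and 465.4 m = 508.968 yd.
80.4680 + 508.968 ≈ 589.4 yd.

589.4 yd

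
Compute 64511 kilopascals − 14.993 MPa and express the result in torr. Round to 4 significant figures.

371400 torr

64511 kPa = 483872 torr and 14.993 MPa = 112457 torr.
483872 − 112457 ≈ 371400 torr.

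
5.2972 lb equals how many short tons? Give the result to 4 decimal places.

1 lb = 0.000500000 short tons.
Then 5.2972 × 0.000500000 ≈ 0.0026 short ton.

0.0026 short ton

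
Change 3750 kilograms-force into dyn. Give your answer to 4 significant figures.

1 kilogram-force = 980665 dynes.
Thus 3750 × 980665 ≈ 3.677 × 10^9 dyn.

3.677 × 10^9 dynes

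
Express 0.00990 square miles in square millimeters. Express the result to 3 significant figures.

2.56e+10 square millimeters

1 square mile = 2.58999e+12 mm².
Then 0.00990 × 2.58999e+12 ≈ 2.56e+10 mm².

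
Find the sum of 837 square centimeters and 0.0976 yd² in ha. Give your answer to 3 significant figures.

837 cm² = 8.37000 × 10^-6 ha and 0.0976 yd² = 8.16060 × 10^-6 ha.
8.37000 × 10^-6 + 8.16060 × 10^-6 ≈ 1.65 × 10^-5 ha.

1.65 × 10^-5 ha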